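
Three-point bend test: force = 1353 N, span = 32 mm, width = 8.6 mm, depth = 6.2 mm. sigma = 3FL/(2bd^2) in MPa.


sigma = 3*1353*32/(2*8.6*6.2^2) = 196.5 MPa

196.5


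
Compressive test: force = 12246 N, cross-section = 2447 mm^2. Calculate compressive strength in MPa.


CS = 12246 / 2447 = 5.0 MPa

5.0


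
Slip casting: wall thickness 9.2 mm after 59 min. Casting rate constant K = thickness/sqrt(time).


K = 9.2 / sqrt(59) = 9.2 / 7.6811 = 1.198 mm/min^0.5

1.198


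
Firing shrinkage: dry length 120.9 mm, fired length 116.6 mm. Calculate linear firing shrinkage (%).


FS = (120.9 - 116.6) / 120.9 * 100 = 3.56%

3.56


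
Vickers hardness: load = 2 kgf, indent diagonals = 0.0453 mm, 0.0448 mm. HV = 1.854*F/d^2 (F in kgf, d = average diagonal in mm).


d_avg = (0.0453+0.0448)/2 = 0.04505 mm
HV = 1.854*2/0.04505^2 = 1827

1827


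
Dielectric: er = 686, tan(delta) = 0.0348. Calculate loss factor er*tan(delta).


Loss = 686 * 0.0348 = 23.873

23.873


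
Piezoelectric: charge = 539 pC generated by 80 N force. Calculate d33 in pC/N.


d33 = 539 / 80 = 6.7 pC/N

6.7


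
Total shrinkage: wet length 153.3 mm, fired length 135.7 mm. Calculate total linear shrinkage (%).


TS = (153.3 - 135.7) / 153.3 * 100 = 11.48%

11.48


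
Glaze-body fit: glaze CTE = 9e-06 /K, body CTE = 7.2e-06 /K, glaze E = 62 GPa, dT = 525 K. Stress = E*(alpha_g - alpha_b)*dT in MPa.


Stress = 62*1000*(9e-06 - 7.2e-06)*525 = 58.6 MPa

58.6


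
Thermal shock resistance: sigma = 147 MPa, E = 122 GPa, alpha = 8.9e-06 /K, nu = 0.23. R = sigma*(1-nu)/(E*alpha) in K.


R = 147*(1-0.23)/(122*1000*8.9e-06) = 104 K

104


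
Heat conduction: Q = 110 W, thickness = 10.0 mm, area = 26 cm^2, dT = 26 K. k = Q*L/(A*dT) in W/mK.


k = 110*10.0/1000/(26/10000*26) = 16.27 W/mK

16.27


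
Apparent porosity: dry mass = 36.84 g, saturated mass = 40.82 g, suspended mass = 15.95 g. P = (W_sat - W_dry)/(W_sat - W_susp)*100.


P = (40.82 - 36.84) / (40.82 - 15.95) * 100 = 3.98 / 24.87 * 100 = 16.0%

16.0


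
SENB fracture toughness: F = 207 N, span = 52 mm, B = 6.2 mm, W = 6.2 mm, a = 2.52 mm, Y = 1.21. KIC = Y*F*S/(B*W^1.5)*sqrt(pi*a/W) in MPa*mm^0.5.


KIC = 1.21*207*52/(6.2*6.2^1.5)*sqrt(pi*2.52/6.2) = 153.77

153.77


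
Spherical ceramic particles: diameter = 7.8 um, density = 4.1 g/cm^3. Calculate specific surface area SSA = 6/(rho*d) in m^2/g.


SSA = 6 / (4.1 * 7.8) = 0.188 m^2/g

0.188


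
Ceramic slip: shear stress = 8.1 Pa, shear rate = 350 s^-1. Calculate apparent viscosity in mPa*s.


eta = tau/gamma * 1000 = 8.1/350 * 1000 = 23.1 mPa*s

23.1


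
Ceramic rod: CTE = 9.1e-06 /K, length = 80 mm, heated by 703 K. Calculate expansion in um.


dL = 9.1e-06 * 80 * 703 * 1000 = 511.784 um

511.784


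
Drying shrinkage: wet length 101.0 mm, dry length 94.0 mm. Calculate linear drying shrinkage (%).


DS = (101.0 - 94.0) / 101.0 * 100 = 6.93%

6.93


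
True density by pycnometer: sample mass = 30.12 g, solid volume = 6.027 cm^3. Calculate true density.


TD = 30.12 / 6.027 = 4.998 g/cm^3

4.998


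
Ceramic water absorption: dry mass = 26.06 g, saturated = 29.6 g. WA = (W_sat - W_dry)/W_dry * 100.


WA = (29.6 - 26.06) / 26.06 * 100 = 13.58%

13.58


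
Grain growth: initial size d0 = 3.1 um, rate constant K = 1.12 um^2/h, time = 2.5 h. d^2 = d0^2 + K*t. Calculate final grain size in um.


d^2 = 3.1^2 + 1.12*2.5 = 12.41
d = sqrt(12.41) = 3.52 um

3.52


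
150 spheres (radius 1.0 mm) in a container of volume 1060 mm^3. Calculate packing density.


V_sphere = 4/3*pi*1.0^3 = 4.1888 mm^3
Total V = 150*4.1888 = 628.32 mm^3
PD = 628.32 / 1060 = 0.593

0.593


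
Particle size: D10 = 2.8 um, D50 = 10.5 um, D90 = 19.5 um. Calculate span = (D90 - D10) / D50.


Span = (19.5 - 2.8) / 10.5 = 16.7 / 10.5 = 1.59

1.59


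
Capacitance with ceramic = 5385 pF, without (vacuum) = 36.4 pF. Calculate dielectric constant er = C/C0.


er = 5385 / 36.4 = 147.94

147.94


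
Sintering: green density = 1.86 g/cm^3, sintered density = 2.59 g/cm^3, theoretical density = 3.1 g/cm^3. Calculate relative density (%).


Relative = 2.59 / 3.1 * 100 = 83.5%

83.5


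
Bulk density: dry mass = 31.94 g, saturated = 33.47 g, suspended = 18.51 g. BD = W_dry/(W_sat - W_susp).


BD = 31.94 / (33.47 - 18.51) = 31.94 / 14.96 = 2.135 g/cm^3

2.135


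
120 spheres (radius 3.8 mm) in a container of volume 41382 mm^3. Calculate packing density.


V_sphere = 4/3*pi*3.8^3 = 229.8473 mm^3
Total V = 120*229.8473 = 27581.676 mm^3
PD = 27581.676 / 41382 = 0.667

0.667


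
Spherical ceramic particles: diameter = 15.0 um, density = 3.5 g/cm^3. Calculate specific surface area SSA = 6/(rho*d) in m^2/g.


SSA = 6 / (3.5 * 15.0) = 0.114 m^2/g

0.114


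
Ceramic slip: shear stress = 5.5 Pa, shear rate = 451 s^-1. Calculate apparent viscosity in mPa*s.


eta = tau/gamma * 1000 = 5.5/451 * 1000 = 12.2 mPa*s

12.2


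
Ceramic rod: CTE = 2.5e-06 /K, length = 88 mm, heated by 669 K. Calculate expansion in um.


dL = 2.5e-06 * 88 * 669 * 1000 = 147.18 um

147.18


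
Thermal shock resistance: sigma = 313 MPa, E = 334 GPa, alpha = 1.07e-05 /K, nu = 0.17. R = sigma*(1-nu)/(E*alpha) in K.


R = 313*(1-0.17)/(334*1000*1.07e-05) = 73 K

73


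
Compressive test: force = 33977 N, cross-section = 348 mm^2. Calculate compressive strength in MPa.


CS = 33977 / 348 = 97.6 MPa

97.6


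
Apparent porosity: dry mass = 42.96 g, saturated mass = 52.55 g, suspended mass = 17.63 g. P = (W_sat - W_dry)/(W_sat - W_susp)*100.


P = (52.55 - 42.96) / (52.55 - 17.63) * 100 = 9.59 / 34.92 * 100 = 27.5%

27.5


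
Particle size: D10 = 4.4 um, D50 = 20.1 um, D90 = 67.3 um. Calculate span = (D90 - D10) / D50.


Span = (67.3 - 4.4) / 20.1 = 62.9 / 20.1 = 3.129

3.129


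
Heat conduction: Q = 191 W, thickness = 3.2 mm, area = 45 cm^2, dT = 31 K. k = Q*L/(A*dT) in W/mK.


k = 191*3.2/1000/(45/10000*31) = 4.38 W/mK

4.38


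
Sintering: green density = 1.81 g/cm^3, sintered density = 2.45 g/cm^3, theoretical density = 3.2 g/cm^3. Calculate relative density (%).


Relative = 2.45 / 3.2 * 100 = 76.6%

76.6


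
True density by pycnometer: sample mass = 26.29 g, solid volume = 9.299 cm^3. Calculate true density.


TD = 26.29 / 9.299 = 2.827 g/cm^3

2.827


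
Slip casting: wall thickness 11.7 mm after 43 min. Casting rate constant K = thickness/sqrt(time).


K = 11.7 / sqrt(43) = 11.7 / 6.5574 = 1.784 mm/min^0.5

1.784


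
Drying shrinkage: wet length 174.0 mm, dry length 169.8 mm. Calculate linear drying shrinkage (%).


DS = (174.0 - 169.8) / 174.0 * 100 = 2.41%

2.41


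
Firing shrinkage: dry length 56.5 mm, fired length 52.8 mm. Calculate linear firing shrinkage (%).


FS = (56.5 - 52.8) / 56.5 * 100 = 6.55%

6.55


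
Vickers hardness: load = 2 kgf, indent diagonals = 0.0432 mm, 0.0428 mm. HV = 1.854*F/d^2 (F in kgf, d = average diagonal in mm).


d_avg = (0.0432+0.0428)/2 = 0.043 mm
HV = 1.854*2/0.043^2 = 2005

2005


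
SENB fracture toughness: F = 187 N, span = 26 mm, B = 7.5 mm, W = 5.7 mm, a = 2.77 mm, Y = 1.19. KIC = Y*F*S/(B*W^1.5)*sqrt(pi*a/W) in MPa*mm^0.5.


KIC = 1.19*187*26/(7.5*5.7^1.5)*sqrt(pi*2.77/5.7) = 70.04

70.04


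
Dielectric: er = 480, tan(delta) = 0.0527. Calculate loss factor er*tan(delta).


Loss = 480 * 0.0527 = 25.296

25.296


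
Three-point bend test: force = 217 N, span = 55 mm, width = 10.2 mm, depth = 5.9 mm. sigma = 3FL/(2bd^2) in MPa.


sigma = 3*217*55/(2*10.2*5.9^2) = 50.4 MPa

50.4


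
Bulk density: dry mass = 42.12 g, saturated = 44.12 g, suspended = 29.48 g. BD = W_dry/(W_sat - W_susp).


BD = 42.12 / (44.12 - 29.48) = 42.12 / 14.64 = 2.877 g/cm^3

2.877


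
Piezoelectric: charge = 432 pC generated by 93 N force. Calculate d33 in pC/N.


d33 = 432 / 93 = 4.6 pC/N

4.6


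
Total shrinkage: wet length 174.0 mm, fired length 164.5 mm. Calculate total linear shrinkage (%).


TS = (174.0 - 164.5) / 174.0 * 100 = 5.46%

5.46


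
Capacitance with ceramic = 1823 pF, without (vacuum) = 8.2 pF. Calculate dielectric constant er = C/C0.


er = 1823 / 8.2 = 222.32

222.32


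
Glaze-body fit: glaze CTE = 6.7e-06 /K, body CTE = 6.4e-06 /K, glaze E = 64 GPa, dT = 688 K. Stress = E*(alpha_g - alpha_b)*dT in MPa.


Stress = 64*1000*(6.7e-06 - 6.4e-06)*688 = 13.2 MPa

13.2


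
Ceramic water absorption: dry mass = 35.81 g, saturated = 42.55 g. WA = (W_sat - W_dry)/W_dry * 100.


WA = (42.55 - 35.81) / 35.81 * 100 = 18.82%

18.82


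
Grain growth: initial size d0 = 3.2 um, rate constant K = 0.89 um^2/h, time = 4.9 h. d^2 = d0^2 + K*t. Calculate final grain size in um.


d^2 = 3.2^2 + 0.89*4.9 = 14.601
d = sqrt(14.601) = 3.82 um

3.82


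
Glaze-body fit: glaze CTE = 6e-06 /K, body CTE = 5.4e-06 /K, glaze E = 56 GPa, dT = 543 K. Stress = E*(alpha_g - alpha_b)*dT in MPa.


Stress = 56*1000*(6e-06 - 5.4e-06)*543 = 18.2 MPa

18.2


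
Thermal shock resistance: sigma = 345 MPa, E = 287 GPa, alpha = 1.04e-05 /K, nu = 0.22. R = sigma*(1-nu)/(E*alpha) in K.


R = 345*(1-0.22)/(287*1000*1.04e-05) = 90 K

90


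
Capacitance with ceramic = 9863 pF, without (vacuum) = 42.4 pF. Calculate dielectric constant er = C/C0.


er = 9863 / 42.4 = 232.62

232.62


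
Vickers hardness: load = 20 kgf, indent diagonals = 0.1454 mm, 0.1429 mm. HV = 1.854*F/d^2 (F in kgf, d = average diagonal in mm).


d_avg = (0.1454+0.1429)/2 = 0.14415 mm
HV = 1.854*20/0.14415^2 = 1784

1784


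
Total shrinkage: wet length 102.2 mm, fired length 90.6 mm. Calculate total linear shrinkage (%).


TS = (102.2 - 90.6) / 102.2 * 100 = 11.35%

11.35


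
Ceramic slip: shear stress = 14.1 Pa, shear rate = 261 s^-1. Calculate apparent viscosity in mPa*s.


eta = tau/gamma * 1000 = 14.1/261 * 1000 = 54.0 mPa*s

54.0


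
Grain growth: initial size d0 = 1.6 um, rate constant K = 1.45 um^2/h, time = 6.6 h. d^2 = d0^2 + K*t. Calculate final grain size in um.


d^2 = 1.6^2 + 1.45*6.6 = 12.13
d = sqrt(12.13) = 3.48 um

3.48


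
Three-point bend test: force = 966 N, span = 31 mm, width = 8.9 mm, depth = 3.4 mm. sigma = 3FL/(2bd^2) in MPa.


sigma = 3*966*31/(2*8.9*3.4^2) = 436.6 MPa

436.6


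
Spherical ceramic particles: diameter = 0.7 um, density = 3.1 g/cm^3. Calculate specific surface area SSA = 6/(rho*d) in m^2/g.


SSA = 6 / (3.1 * 0.7) = 2.765 m^2/g

2.765


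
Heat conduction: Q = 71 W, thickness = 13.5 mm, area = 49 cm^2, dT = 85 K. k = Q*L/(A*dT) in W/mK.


k = 71*13.5/1000/(49/10000*85) = 2.3 W/mK

2.3


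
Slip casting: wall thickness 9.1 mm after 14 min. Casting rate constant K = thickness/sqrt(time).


K = 9.1 / sqrt(14) = 9.1 / 3.7417 = 2.432 mm/min^0.5

2.432


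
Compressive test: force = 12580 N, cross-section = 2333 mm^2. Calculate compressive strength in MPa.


CS = 12580 / 2333 = 5.4 MPa

5.4


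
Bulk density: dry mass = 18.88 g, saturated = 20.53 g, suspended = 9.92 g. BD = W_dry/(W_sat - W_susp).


BD = 18.88 / (20.53 - 9.92) = 18.88 / 10.61 = 1.779 g/cm^3

1.779


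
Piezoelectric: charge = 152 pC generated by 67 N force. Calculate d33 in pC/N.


d33 = 152 / 67 = 2.3 pC/N

2.3


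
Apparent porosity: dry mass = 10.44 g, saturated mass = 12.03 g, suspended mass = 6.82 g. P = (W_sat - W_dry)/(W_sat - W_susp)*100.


P = (12.03 - 10.44) / (12.03 - 6.82) * 100 = 1.59 / 5.21 * 100 = 30.5%

30.5


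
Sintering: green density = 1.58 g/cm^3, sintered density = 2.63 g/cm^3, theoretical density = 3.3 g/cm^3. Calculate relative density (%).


Relative = 2.63 / 3.3 * 100 = 79.7%

79.7


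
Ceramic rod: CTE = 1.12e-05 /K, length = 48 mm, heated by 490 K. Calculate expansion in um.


dL = 1.12e-05 * 48 * 490 * 1000 = 263.424 um

263.424


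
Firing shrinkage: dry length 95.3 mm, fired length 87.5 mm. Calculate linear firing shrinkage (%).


FS = (95.3 - 87.5) / 95.3 * 100 = 8.18%

8.18


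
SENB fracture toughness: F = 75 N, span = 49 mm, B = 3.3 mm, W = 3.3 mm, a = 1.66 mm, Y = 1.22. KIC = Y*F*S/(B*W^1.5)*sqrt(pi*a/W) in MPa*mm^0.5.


KIC = 1.22*75*49/(3.3*3.3^1.5)*sqrt(pi*1.66/3.3) = 284.91

284.91


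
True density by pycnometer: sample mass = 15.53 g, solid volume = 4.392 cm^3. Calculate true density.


TD = 15.53 / 4.392 = 3.536 g/cm^3

3.536


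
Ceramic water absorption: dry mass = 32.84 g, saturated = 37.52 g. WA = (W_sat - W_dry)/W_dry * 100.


WA = (37.52 - 32.84) / 32.84 * 100 = 14.25%

14.25


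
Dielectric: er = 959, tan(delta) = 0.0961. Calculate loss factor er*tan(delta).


Loss = 959 * 0.0961 = 92.16

92.16


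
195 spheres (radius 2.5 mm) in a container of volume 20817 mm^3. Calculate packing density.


V_sphere = 4/3*pi*2.5^3 = 65.4498 mm^3
Total V = 195*65.4498 = 12762.711 mm^3
PD = 12762.711 / 20817 = 0.613

0.613


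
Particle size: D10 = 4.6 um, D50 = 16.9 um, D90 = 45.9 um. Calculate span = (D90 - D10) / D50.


Span = (45.9 - 4.6) / 16.9 = 41.3 / 16.9 = 2.444

2.444


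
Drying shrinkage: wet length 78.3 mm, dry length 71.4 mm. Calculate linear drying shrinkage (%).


DS = (78.3 - 71.4) / 78.3 * 100 = 8.81%

8.81


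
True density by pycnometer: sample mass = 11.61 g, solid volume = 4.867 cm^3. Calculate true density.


TD = 11.61 / 4.867 = 2.385 g/cm^3

2.385


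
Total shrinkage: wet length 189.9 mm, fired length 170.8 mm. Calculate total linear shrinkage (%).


TS = (189.9 - 170.8) / 189.9 * 100 = 10.06%

10.06


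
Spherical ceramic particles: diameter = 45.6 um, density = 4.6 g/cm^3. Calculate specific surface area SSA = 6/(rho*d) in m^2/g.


SSA = 6 / (4.6 * 45.6) = 0.029 m^2/g

0.029


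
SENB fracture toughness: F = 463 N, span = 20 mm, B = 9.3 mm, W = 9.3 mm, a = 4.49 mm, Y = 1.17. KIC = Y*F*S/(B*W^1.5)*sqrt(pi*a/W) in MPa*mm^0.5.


KIC = 1.17*463*20/(9.3*9.3^1.5)*sqrt(pi*4.49/9.3) = 50.59

50.59


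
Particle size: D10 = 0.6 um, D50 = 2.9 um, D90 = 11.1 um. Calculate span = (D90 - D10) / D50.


Span = (11.1 - 0.6) / 2.9 = 10.5 / 2.9 = 3.621

3.621


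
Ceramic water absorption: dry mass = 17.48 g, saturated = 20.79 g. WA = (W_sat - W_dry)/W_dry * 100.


WA = (20.79 - 17.48) / 17.48 * 100 = 18.94%

18.94


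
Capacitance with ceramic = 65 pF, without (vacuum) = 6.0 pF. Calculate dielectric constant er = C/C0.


er = 65 / 6.0 = 10.83

10.83


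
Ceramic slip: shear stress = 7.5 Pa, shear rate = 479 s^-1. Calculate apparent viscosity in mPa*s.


eta = tau/gamma * 1000 = 7.5/479 * 1000 = 15.7 mPa*s

15.7


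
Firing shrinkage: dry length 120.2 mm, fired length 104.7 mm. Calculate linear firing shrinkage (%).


FS = (120.2 - 104.7) / 120.2 * 100 = 12.9%

12.9


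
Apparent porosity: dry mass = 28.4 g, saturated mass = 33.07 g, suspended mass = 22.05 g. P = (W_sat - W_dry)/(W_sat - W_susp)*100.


P = (33.07 - 28.4) / (33.07 - 22.05) * 100 = 4.67 / 11.02 * 100 = 42.4%

42.4


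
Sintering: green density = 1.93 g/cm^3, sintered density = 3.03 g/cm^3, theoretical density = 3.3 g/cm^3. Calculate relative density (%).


Relative = 3.03 / 3.3 * 100 = 91.8%

91.8


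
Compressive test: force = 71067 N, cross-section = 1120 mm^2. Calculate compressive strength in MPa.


CS = 71067 / 1120 = 63.5 MPa

63.5


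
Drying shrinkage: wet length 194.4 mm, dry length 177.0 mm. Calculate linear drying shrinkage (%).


DS = (194.4 - 177.0) / 194.4 * 100 = 8.95%

8.95


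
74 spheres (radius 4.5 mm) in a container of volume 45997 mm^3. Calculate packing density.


V_sphere = 4/3*pi*4.5^3 = 381.7035 mm^3
Total V = 74*381.7035 = 28246.059 mm^3
PD = 28246.059 / 45997 = 0.614

0.614


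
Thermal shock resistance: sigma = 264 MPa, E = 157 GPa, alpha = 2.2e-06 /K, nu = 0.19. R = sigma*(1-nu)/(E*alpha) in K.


R = 264*(1-0.19)/(157*1000*2.2e-06) = 619 K

619


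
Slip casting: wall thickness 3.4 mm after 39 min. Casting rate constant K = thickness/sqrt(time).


K = 3.4 / sqrt(39) = 3.4 / 6.245 = 0.544 mm/min^0.5

0.544


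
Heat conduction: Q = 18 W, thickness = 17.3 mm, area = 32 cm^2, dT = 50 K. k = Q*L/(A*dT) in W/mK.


k = 18*17.3/1000/(32/10000*50) = 1.95 W/mK

1.95


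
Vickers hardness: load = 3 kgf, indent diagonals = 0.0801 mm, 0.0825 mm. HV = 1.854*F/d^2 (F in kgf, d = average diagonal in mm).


d_avg = (0.0801+0.0825)/2 = 0.0813 mm
HV = 1.854*3/0.0813^2 = 841

841


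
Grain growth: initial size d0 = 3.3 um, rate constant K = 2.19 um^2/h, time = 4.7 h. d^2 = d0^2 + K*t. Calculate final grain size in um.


d^2 = 3.3^2 + 2.19*4.7 = 21.183
d = sqrt(21.183) = 4.6 um

4.6


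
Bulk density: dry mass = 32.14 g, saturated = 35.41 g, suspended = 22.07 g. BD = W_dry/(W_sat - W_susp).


BD = 32.14 / (35.41 - 22.07) = 32.14 / 13.34 = 2.409 g/cm^3

2.409


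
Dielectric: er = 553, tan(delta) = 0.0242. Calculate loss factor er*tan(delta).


Loss = 553 * 0.0242 = 13.383

13.383


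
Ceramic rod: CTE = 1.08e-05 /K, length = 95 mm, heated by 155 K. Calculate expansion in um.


dL = 1.08e-05 * 95 * 155 * 1000 = 159.03 um

159.03


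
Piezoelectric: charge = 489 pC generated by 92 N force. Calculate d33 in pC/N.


d33 = 489 / 92 = 5.3 pC/N

5.3


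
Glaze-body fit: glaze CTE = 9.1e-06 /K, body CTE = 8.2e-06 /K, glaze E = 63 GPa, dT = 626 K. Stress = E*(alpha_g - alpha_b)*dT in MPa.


Stress = 63*1000*(9.1e-06 - 8.2e-06)*626 = 35.5 MPa

35.5


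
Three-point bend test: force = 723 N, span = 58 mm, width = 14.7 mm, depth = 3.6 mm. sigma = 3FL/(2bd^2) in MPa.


sigma = 3*723*58/(2*14.7*3.6^2) = 330.2 MPa

330.2


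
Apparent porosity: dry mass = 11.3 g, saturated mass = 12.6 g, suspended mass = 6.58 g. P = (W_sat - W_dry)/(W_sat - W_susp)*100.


P = (12.6 - 11.3) / (12.6 - 6.58) * 100 = 1.3 / 6.02 * 100 = 21.6%

21.6


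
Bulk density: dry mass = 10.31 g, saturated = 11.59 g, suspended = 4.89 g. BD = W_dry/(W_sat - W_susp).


BD = 10.31 / (11.59 - 4.89) = 10.31 / 6.7 = 1.539 g/cm^3

1.539


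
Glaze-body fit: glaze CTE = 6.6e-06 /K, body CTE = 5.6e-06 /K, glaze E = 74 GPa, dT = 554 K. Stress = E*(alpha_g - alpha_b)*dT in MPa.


Stress = 74*1000*(6.6e-06 - 5.6e-06)*554 = 41.0 MPa

41.0


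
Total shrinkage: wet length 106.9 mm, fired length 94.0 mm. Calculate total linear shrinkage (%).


TS = (106.9 - 94.0) / 106.9 * 100 = 12.07%

12.07


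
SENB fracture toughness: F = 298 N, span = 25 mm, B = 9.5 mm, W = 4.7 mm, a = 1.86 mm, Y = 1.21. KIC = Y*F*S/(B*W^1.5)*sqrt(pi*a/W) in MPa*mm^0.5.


KIC = 1.21*298*25/(9.5*4.7^1.5)*sqrt(pi*1.86/4.7) = 103.84

103.84


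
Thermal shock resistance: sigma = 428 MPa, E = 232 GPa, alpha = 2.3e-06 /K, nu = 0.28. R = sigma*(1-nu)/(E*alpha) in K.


R = 428*(1-0.28)/(232*1000*2.3e-06) = 578 K

578


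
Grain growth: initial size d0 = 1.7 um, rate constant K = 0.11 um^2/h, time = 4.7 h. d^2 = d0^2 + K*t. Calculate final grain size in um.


d^2 = 1.7^2 + 0.11*4.7 = 3.407
d = sqrt(3.407) = 1.85 um

1.85


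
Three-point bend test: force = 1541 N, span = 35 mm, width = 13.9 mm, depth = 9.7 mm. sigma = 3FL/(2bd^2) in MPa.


sigma = 3*1541*35/(2*13.9*9.7^2) = 61.9 MPa

61.9


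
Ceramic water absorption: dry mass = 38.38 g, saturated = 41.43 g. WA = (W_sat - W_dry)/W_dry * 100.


WA = (41.43 - 38.38) / 38.38 * 100 = 7.95%

7.95


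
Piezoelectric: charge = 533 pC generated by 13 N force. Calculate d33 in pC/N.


d33 = 533 / 13 = 41.0 pC/N

41.0


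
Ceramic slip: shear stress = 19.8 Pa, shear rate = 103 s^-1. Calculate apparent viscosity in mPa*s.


eta = tau/gamma * 1000 = 19.8/103 * 1000 = 192.2 mPa*s

192.2


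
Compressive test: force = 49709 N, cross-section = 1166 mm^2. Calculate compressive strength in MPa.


CS = 49709 / 1166 = 42.6 MPa

42.6


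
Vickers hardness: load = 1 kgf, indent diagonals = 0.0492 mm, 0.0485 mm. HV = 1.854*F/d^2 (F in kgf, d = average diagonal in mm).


d_avg = (0.0492+0.0485)/2 = 0.04885 mm
HV = 1.854*1/0.04885^2 = 777

777


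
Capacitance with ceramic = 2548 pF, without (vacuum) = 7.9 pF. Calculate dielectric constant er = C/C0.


er = 2548 / 7.9 = 322.53

322.53


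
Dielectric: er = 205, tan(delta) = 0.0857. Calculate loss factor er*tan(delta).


Loss = 205 * 0.0857 = 17.569

17.569


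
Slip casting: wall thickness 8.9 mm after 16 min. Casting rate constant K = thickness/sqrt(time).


K = 8.9 / sqrt(16) = 8.9 / 4.0 = 2.225 mm/min^0.5

2.225


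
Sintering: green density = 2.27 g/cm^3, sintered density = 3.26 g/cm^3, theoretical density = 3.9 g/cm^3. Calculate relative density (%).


Relative = 3.26 / 3.9 * 100 = 83.6%

83.6


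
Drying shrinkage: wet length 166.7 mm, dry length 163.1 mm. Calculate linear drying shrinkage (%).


DS = (166.7 - 163.1) / 166.7 * 100 = 2.16%

2.16


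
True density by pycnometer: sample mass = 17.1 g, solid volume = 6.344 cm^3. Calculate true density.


TD = 17.1 / 6.344 = 2.695 g/cm^3

2.695


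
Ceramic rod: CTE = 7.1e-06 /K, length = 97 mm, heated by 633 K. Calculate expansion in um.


dL = 7.1e-06 * 97 * 633 * 1000 = 435.947 um

435.947


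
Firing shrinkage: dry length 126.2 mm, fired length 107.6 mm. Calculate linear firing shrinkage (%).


FS = (126.2 - 107.6) / 126.2 * 100 = 14.74%

14.74


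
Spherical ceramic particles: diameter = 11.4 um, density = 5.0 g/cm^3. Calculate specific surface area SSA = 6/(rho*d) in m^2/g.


SSA = 6 / (5.0 * 11.4) = 0.105 m^2/g

0.105


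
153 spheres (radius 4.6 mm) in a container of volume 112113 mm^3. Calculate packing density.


V_sphere = 4/3*pi*4.6^3 = 407.7201 mm^3
Total V = 153*407.7201 = 62381.1753 mm^3
PD = 62381.1753 / 112113 = 0.556

0.556


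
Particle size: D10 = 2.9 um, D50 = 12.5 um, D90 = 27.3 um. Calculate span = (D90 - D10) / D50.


Span = (27.3 - 2.9) / 12.5 = 24.4 / 12.5 = 1.952

1.952


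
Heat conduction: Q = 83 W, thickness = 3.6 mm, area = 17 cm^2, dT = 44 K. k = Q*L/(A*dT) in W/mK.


k = 83*3.6/1000/(17/10000*44) = 3.99 W/mK

3.99


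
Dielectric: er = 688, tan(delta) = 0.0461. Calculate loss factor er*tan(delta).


Loss = 688 * 0.0461 = 31.717

31.717


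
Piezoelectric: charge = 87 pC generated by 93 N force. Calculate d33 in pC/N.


d33 = 87 / 93 = 0.9 pC/N

0.9


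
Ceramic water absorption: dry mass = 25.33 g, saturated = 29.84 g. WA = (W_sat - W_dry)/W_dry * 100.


WA = (29.84 - 25.33) / 25.33 * 100 = 17.8%

17.8


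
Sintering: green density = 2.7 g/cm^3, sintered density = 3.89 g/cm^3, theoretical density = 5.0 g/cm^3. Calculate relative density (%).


Relative = 3.89 / 5.0 * 100 = 77.8%

77.8


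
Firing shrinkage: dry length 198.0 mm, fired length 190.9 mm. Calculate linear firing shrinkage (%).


FS = (198.0 - 190.9) / 198.0 * 100 = 3.59%

3.59


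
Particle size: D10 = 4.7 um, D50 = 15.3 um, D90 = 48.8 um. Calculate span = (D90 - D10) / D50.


Span = (48.8 - 4.7) / 15.3 = 44.1 / 15.3 = 2.882

2.882


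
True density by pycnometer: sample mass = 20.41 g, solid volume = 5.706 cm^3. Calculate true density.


TD = 20.41 / 5.706 = 3.577 g/cm^3

3.577


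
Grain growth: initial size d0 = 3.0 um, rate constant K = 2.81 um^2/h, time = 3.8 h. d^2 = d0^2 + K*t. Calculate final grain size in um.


d^2 = 3.0^2 + 2.81*3.8 = 19.678
d = sqrt(19.678) = 4.44 um

4.44


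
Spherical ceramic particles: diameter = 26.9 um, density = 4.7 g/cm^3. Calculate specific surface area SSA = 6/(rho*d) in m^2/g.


SSA = 6 / (4.7 * 26.9) = 0.047 m^2/g

0.047


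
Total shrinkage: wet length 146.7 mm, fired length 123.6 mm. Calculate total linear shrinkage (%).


TS = (146.7 - 123.6) / 146.7 * 100 = 15.75%

15.75


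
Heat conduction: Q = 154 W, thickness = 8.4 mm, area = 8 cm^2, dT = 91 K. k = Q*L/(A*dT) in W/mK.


k = 154*8.4/1000/(8/10000*91) = 17.77 W/mK

17.77


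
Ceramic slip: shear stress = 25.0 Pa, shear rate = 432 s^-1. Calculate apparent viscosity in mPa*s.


eta = tau/gamma * 1000 = 25.0/432 * 1000 = 57.9 mPa*s

57.9


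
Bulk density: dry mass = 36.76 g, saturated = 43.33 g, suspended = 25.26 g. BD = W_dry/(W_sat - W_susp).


BD = 36.76 / (43.33 - 25.26) = 36.76 / 18.07 = 2.034 g/cm^3

2.034


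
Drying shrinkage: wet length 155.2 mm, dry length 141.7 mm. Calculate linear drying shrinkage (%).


DS = (155.2 - 141.7) / 155.2 * 100 = 8.7%

8.7


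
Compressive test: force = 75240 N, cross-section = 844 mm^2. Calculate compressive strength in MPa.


CS = 75240 / 844 = 89.1 MPa

89.1


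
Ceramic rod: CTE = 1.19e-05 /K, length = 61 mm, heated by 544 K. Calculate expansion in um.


dL = 1.19e-05 * 61 * 544 * 1000 = 394.89 um

394.89


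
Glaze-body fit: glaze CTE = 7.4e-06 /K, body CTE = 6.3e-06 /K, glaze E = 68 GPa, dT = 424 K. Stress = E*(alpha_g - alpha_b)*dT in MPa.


Stress = 68*1000*(7.4e-06 - 6.3e-06)*424 = 31.7 MPa

31.7


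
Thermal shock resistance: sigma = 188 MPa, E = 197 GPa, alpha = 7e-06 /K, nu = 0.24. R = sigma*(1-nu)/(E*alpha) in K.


R = 188*(1-0.24)/(197*1000*7e-06) = 104 K

104


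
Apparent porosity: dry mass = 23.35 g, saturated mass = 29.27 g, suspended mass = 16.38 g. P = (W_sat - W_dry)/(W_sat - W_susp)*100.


P = (29.27 - 23.35) / (29.27 - 16.38) * 100 = 5.92 / 12.89 * 100 = 45.9%

45.9


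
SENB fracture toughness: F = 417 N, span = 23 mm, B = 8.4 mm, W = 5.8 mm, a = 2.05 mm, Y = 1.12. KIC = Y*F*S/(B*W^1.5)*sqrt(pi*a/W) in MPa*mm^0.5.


KIC = 1.12*417*23/(8.4*5.8^1.5)*sqrt(pi*2.05/5.8) = 96.47

96.47


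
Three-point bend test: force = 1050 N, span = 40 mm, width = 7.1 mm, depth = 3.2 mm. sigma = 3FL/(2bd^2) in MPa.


sigma = 3*1050*40/(2*7.1*3.2^2) = 866.5 MPa

866.5


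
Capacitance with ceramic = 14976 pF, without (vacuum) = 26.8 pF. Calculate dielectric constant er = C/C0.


er = 14976 / 26.8 = 558.81

558.81


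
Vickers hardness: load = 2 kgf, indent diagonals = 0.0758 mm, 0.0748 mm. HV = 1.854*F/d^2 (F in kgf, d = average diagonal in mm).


d_avg = (0.0758+0.0748)/2 = 0.0753 mm
HV = 1.854*2/0.0753^2 = 654

654


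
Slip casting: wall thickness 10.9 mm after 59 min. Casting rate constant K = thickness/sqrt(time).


K = 10.9 / sqrt(59) = 10.9 / 7.6811 = 1.419 mm/min^0.5

1.419


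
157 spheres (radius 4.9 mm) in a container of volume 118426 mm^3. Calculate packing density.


V_sphere = 4/3*pi*4.9^3 = 492.807 mm^3
Total V = 157*492.807 = 77370.699 mm^3
PD = 77370.699 / 118426 = 0.653

0.653


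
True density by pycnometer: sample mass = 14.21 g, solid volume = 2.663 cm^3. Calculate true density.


TD = 14.21 / 2.663 = 5.336 g/cm^3

5.336


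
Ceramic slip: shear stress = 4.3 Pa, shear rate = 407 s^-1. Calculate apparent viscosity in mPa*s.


eta = tau/gamma * 1000 = 4.3/407 * 1000 = 10.6 mPa*s

10.6


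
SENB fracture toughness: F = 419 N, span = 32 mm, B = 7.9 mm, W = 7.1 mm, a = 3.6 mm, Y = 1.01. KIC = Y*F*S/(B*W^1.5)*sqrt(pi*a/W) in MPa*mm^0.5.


KIC = 1.01*419*32/(7.9*7.1^1.5)*sqrt(pi*3.6/7.1) = 114.36

114.36


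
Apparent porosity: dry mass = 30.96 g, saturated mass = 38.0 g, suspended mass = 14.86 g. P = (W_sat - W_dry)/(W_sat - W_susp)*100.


P = (38.0 - 30.96) / (38.0 - 14.86) * 100 = 7.04 / 23.14 * 100 = 30.4%

30.4


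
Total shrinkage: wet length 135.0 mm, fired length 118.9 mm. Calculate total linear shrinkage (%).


TS = (135.0 - 118.9) / 135.0 * 100 = 11.93%

11.93


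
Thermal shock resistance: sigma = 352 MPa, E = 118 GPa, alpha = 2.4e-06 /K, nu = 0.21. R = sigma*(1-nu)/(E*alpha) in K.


R = 352*(1-0.21)/(118*1000*2.4e-06) = 982 K

982


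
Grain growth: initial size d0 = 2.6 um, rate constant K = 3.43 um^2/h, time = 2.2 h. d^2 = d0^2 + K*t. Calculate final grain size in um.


d^2 = 2.6^2 + 3.43*2.2 = 14.306
d = sqrt(14.306) = 3.78 um

3.78


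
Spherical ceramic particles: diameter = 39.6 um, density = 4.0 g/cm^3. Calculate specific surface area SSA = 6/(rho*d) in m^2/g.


SSA = 6 / (4.0 * 39.6) = 0.038 m^2/g

0.038


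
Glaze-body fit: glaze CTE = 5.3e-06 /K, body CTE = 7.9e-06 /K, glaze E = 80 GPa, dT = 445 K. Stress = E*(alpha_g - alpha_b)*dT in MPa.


Stress = 80*1000*(5.3e-06 - 7.9e-06)*445 = -92.6 MPa

-92.6


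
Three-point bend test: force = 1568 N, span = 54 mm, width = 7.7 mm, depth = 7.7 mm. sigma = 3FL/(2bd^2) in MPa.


sigma = 3*1568*54/(2*7.7*7.7^2) = 278.2 MPa

278.2


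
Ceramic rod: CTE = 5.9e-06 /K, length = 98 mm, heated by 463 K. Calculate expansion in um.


dL = 5.9e-06 * 98 * 463 * 1000 = 267.707 um

267.707


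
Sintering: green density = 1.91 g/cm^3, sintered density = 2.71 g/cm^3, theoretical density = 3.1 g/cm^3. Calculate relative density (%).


Relative = 2.71 / 3.1 * 100 = 87.4%

87.4


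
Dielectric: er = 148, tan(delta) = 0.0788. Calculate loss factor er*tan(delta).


Loss = 148 * 0.0788 = 11.662

11.662


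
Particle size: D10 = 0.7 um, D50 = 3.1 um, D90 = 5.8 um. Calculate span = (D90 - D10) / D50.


Span = (5.8 - 0.7) / 3.1 = 5.1 / 3.1 = 1.645

1.645


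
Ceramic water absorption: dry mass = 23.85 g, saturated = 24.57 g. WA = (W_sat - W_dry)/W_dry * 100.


WA = (24.57 - 23.85) / 23.85 * 100 = 3.02%

3.02


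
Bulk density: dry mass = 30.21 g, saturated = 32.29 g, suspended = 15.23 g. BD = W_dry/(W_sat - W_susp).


BD = 30.21 / (32.29 - 15.23) = 30.21 / 17.06 = 1.771 g/cm^3

1.771


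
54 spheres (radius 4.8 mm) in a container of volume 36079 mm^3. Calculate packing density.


V_sphere = 4/3*pi*4.8^3 = 463.2467 mm^3
Total V = 54*463.2467 = 25015.3218 mm^3
PD = 25015.3218 / 36079 = 0.693

0.693


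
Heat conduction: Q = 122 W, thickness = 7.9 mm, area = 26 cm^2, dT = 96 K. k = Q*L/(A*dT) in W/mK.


k = 122*7.9/1000/(26/10000*96) = 3.86 W/mK

3.86


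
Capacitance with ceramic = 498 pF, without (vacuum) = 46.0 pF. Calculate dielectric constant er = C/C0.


er = 498 / 46.0 = 10.83

10.83


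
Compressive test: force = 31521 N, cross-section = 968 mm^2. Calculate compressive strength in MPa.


CS = 31521 / 968 = 32.6 MPa

32.6


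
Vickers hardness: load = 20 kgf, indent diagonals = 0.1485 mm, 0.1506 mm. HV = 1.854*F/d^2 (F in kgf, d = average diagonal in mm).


d_avg = (0.1485+0.1506)/2 = 0.14955 mm
HV = 1.854*20/0.14955^2 = 1658

1658


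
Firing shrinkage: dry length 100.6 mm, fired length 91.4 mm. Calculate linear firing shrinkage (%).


FS = (100.6 - 91.4) / 100.6 * 100 = 9.15%

9.15


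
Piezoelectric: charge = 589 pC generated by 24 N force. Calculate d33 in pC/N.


d33 = 589 / 24 = 24.5 pC/N

24.5


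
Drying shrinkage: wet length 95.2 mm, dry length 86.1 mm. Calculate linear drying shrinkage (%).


DS = (95.2 - 86.1) / 95.2 * 100 = 9.56%

9.56


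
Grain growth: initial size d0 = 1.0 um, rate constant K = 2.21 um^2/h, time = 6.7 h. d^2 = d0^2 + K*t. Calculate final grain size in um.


d^2 = 1.0^2 + 2.21*6.7 = 15.807
d = sqrt(15.807) = 3.98 um

3.98


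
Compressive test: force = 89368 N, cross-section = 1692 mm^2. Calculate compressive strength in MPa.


CS = 89368 / 1692 = 52.8 MPa

52.8


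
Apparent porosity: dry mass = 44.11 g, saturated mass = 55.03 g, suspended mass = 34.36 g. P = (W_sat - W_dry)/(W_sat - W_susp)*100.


P = (55.03 - 44.11) / (55.03 - 34.36) * 100 = 10.92 / 20.67 * 100 = 52.8%

52.8


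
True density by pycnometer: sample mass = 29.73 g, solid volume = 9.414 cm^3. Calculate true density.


TD = 29.73 / 9.414 = 3.158 g/cm^3

3.158


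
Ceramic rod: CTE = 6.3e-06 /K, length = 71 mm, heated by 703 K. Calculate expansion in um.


dL = 6.3e-06 * 71 * 703 * 1000 = 314.452 um

314.452


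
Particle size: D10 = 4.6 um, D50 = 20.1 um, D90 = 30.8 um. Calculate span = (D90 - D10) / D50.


Span = (30.8 - 4.6) / 20.1 = 26.2 / 20.1 = 1.303

1.303


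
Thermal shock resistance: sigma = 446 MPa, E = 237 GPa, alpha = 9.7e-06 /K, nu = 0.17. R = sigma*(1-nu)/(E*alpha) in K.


R = 446*(1-0.17)/(237*1000*9.7e-06) = 161 K

161


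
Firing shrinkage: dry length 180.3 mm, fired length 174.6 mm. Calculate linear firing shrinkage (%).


FS = (180.3 - 174.6) / 180.3 * 100 = 3.16%

3.16


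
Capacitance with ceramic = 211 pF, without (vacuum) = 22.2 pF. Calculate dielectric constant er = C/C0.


er = 211 / 22.2 = 9.5

9.5


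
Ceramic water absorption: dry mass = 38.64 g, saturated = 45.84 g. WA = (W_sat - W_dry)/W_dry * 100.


WA = (45.84 - 38.64) / 38.64 * 100 = 18.63%

18.63


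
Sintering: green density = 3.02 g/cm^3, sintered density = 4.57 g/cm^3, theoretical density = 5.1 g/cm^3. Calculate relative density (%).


Relative = 4.57 / 5.1 * 100 = 89.6%

89.6


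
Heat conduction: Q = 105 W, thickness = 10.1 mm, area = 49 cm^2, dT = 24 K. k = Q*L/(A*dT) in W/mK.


k = 105*10.1/1000/(49/10000*24) = 9.02 W/mK

9.02


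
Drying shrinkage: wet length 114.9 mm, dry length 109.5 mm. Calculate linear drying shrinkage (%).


DS = (114.9 - 109.5) / 114.9 * 100 = 4.7%

4.7


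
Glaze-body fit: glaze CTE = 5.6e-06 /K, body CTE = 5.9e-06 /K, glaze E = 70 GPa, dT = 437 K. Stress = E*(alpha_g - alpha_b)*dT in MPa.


Stress = 70*1000*(5.6e-06 - 5.9e-06)*437 = -9.2 MPa

-9.2


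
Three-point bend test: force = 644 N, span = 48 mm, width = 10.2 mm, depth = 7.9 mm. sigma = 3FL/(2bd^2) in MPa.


sigma = 3*644*48/(2*10.2*7.9^2) = 72.8 MPa

72.8


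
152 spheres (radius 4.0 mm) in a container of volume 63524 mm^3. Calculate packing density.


V_sphere = 4/3*pi*4.0^3 = 268.0826 mm^3
Total V = 152*268.0826 = 40748.5552 mm^3
PD = 40748.5552 / 63524 = 0.641

0.641


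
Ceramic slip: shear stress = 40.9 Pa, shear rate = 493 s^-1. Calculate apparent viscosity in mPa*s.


eta = tau/gamma * 1000 = 40.9/493 * 1000 = 83.0 mPa*s

83.0


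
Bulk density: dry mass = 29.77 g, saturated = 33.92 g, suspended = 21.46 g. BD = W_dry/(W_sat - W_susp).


BD = 29.77 / (33.92 - 21.46) = 29.77 / 12.46 = 2.389 g/cm^3

2.389


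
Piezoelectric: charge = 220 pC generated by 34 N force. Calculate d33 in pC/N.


d33 = 220 / 34 = 6.5 pC/N

6.5


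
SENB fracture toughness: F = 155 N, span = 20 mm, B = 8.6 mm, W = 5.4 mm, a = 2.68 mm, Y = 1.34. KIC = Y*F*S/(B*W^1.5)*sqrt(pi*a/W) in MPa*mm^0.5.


KIC = 1.34*155*20/(8.6*5.4^1.5)*sqrt(pi*2.68/5.4) = 48.06

48.06


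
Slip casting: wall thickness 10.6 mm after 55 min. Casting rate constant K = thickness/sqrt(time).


K = 10.6 / sqrt(55) = 10.6 / 7.4162 = 1.429 mm/min^0.5

1.429


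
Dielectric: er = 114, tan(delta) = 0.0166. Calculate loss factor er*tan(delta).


Loss = 114 * 0.0166 = 1.892

1.892


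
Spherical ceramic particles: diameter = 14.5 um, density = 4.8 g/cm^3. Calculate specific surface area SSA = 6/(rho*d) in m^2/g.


SSA = 6 / (4.8 * 14.5) = 0.086 m^2/g

0.086


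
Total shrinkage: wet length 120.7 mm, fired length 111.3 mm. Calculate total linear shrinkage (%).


TS = (120.7 - 111.3) / 120.7 * 100 = 7.79%

7.79


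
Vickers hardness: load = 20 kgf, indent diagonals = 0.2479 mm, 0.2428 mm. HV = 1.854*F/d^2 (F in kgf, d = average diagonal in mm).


d_avg = (0.2479+0.2428)/2 = 0.24535 mm
HV = 1.854*20/0.24535^2 = 616

616


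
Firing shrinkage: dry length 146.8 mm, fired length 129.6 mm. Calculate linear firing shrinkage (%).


FS = (146.8 - 129.6) / 146.8 * 100 = 11.72%

11.72


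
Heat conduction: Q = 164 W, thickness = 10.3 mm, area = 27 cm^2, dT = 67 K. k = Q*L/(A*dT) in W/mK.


k = 164*10.3/1000/(27/10000*67) = 9.34 W/mK

9.34


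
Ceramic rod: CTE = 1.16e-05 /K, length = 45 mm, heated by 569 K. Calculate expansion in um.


dL = 1.16e-05 * 45 * 569 * 1000 = 297.018 um

297.018


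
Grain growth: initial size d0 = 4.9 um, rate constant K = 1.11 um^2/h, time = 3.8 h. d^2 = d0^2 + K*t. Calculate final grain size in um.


d^2 = 4.9^2 + 1.11*3.8 = 28.228
d = sqrt(28.228) = 5.31 um

5.31


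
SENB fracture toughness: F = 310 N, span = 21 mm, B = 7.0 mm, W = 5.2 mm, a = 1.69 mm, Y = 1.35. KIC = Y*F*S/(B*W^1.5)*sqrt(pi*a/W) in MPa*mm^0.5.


KIC = 1.35*310*21/(7.0*5.2^1.5)*sqrt(pi*1.69/5.2) = 106.99

106.99


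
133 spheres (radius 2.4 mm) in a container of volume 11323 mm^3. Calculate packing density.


V_sphere = 4/3*pi*2.4^3 = 57.9058 mm^3
Total V = 133*57.9058 = 7701.4714 mm^3
PD = 7701.4714 / 11323 = 0.68

0.68


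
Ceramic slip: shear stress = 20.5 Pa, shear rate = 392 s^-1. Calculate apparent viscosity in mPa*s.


eta = tau/gamma * 1000 = 20.5/392 * 1000 = 52.3 mPa*s

52.3


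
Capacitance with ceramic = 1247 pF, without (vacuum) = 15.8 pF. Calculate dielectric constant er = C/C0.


er = 1247 / 15.8 = 78.92

78.92


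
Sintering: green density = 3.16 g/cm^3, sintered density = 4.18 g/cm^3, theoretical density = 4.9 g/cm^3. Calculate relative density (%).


Relative = 4.18 / 4.9 * 100 = 85.3%

85.3


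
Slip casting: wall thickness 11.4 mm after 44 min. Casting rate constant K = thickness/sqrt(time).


K = 11.4 / sqrt(44) = 11.4 / 6.6332 = 1.719 mm/min^0.5

1.719


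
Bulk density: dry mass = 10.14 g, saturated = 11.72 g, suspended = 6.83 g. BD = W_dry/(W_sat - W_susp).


BD = 10.14 / (11.72 - 6.83) = 10.14 / 4.89 = 2.074 g/cm^3

2.074


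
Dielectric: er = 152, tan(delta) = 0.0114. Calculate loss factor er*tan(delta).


Loss = 152 * 0.0114 = 1.733

1.733


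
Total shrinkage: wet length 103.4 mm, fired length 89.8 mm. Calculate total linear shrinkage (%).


TS = (103.4 - 89.8) / 103.4 * 100 = 13.15%

13.15


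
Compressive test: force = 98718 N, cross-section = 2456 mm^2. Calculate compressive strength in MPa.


CS = 98718 / 2456 = 40.2 MPa

40.2


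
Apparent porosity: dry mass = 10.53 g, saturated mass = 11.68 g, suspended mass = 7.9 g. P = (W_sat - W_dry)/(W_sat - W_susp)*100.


P = (11.68 - 10.53) / (11.68 - 7.9) * 100 = 1.15 / 3.78 * 100 = 30.4%

30.4


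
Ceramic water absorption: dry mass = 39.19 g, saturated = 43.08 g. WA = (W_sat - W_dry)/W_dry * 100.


WA = (43.08 - 39.19) / 39.19 * 100 = 9.93%

9.93


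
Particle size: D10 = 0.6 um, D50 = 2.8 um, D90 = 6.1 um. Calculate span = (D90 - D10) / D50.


Span = (6.1 - 0.6) / 2.8 = 5.5 / 2.8 = 1.964

1.964


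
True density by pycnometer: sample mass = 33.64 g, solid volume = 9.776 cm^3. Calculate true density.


TD = 33.64 / 9.776 = 3.441 g/cm^3

3.441


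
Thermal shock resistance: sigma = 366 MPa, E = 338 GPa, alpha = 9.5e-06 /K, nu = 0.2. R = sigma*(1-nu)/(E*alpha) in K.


R = 366*(1-0.2)/(338*1000*9.5e-06) = 91 K

91


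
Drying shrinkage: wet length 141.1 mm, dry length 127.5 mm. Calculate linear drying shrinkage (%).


DS = (141.1 - 127.5) / 141.1 * 100 = 9.64%

9.64


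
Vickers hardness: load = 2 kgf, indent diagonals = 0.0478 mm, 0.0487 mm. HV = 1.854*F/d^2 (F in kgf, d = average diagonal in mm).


d_avg = (0.0478+0.0487)/2 = 0.04825 mm
HV = 1.854*2/0.04825^2 = 1593

1593


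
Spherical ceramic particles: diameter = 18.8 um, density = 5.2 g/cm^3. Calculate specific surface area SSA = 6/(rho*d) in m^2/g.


SSA = 6 / (5.2 * 18.8) = 0.061 m^2/g

0.061


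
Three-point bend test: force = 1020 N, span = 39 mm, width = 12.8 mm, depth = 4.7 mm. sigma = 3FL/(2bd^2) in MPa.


sigma = 3*1020*39/(2*12.8*4.7^2) = 211.0 MPa

211.0


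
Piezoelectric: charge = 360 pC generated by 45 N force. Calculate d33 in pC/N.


d33 = 360 / 45 = 8.0 pC/N

8.0


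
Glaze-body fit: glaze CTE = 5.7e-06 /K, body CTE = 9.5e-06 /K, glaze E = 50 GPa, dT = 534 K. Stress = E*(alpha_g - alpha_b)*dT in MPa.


Stress = 50*1000*(5.7e-06 - 9.5e-06)*534 = -101.5 MPa

-101.5
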